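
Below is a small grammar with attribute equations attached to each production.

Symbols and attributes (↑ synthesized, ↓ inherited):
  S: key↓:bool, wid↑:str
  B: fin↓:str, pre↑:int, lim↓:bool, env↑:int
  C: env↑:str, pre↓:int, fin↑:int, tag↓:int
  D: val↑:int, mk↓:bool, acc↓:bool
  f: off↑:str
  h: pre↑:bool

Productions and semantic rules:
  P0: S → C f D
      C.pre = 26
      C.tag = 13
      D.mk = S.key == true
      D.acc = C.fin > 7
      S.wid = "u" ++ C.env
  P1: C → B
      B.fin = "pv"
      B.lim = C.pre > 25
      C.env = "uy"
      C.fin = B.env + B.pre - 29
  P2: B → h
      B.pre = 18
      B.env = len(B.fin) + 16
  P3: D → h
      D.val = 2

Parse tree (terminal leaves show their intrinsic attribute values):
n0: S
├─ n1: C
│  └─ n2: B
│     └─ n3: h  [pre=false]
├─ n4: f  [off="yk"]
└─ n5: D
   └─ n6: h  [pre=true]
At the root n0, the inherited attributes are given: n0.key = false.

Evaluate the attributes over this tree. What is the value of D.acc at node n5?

false

1. n0.key = false  [given at root]
2. n1.pre = 26  [26]
3. n1.tag = 13  [13]
4. n2.fin = "pv"  ["pv"]
5. n2.lim = true  [C.pre > 25]
6. n3.pre = false  [terminal]
7. n2.pre = 18  [18]
8. n2.env = 18  [len(B.fin) + 16]
9. n1.env = "uy"  ["uy"]
10. n1.fin = 7  [B.env + B.pre - 29]
11. n4.off = "yk"  [terminal]
12. n5.mk = false  [S.key == true]
13. n5.acc = false  [C.fin > 7]
14. n6.pre = true  [terminal]
15. n5.val = 2  [2]
16. n0.wid = "uuy"  ["u" ++ C.env]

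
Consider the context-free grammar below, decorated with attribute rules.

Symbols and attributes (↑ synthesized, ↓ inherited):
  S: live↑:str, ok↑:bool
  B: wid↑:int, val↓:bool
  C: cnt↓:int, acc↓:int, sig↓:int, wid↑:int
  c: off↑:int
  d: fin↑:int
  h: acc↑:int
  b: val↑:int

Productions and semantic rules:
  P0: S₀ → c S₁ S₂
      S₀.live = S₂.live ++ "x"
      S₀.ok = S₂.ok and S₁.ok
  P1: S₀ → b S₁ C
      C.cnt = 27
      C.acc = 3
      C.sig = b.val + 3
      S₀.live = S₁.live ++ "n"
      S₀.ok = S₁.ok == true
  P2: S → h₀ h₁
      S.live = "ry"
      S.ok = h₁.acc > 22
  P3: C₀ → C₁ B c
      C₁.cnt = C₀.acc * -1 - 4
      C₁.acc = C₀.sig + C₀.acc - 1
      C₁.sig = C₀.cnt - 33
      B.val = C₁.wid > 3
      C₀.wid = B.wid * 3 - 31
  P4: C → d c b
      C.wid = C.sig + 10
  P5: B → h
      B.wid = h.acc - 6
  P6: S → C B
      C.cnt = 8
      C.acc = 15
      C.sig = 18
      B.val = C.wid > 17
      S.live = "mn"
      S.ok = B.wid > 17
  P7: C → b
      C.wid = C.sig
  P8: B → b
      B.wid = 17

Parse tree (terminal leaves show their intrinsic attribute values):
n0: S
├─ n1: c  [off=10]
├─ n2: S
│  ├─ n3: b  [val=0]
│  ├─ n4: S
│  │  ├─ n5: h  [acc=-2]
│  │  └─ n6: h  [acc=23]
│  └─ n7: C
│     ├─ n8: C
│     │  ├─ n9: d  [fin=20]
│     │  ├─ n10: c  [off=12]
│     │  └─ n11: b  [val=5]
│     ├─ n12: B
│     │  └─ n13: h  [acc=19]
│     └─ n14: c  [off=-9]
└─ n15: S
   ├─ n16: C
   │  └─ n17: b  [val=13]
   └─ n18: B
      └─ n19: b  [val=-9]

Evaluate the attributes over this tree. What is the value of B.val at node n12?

1. n1.off = 10  [terminal]
2. n3.val = 0  [terminal]
3. n5.acc = -2  [terminal]
4. n6.acc = 23  [terminal]
5. n4.live = "ry"  ["ry"]
6. n4.ok = true  [h₁.acc > 22]
7. n7.cnt = 27  [27]
8. n7.acc = 3  [3]
9. n7.sig = 3  [b.val + 3]
10. n8.cnt = -7  [C₀.acc * -1 - 4]
11. n8.acc = 5  [C₀.sig + C₀.acc - 1]
12. n8.sig = -6  [C₀.cnt - 33]
13. n9.fin = 20  [terminal]
14. n10.off = 12  [terminal]
15. n11.val = 5  [terminal]
16. n8.wid = 4  [C.sig + 10]
17. n12.val = true  [C₁.wid > 3]
18. n13.acc = 19  [terminal]
19. n12.wid = 13  [h.acc - 6]
20. n14.off = -9  [terminal]
21. n7.wid = 8  [B.wid * 3 - 31]
22. n2.live = "ryn"  [S₁.live ++ "n"]
23. n2.ok = true  [S₁.ok == true]
24. n16.cnt = 8  [8]
25. n16.acc = 15  [15]
26. n16.sig = 18  [18]
27. n17.val = 13  [terminal]
28. n16.wid = 18  [C.sig]
29. n18.val = true  [C.wid > 17]
30. n19.val = -9  [terminal]
31. n18.wid = 17  [17]
32. n15.live = "mn"  ["mn"]
33. n15.ok = false  [B.wid > 17]
34. n0.live = "mnx"  [S₂.live ++ "x"]
35. n0.ok = false  [S₂.ok and S₁.ok]

true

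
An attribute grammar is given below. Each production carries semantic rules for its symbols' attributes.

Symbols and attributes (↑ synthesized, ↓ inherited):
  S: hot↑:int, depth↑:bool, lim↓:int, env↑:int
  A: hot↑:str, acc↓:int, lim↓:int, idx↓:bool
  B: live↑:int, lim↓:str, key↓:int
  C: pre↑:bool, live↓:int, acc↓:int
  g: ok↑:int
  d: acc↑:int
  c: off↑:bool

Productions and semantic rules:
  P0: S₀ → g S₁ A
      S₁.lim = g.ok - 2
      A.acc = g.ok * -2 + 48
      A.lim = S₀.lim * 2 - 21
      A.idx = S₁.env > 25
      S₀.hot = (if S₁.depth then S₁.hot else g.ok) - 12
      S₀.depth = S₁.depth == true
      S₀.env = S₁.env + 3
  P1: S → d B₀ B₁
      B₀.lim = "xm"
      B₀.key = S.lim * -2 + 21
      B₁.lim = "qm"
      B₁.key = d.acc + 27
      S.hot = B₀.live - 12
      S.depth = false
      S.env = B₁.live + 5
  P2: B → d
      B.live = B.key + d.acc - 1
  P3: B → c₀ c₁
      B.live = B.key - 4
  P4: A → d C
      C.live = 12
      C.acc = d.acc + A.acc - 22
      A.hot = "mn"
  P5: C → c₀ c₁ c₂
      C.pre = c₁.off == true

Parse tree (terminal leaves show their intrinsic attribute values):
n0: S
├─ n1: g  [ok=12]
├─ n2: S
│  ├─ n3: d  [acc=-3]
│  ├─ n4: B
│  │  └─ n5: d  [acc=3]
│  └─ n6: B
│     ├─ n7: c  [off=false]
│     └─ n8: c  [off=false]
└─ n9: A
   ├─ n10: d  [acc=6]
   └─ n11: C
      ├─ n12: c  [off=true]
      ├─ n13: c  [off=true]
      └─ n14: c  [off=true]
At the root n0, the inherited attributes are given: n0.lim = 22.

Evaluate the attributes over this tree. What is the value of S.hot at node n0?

0

1. n0.lim = 22  [given at root]
2. n1.ok = 12  [terminal]
3. n2.lim = 10  [g.ok - 2]
4. n3.acc = -3  [terminal]
5. n4.lim = "xm"  ["xm"]
6. n4.key = 1  [S.lim * -2 + 21]
7. n5.acc = 3  [terminal]
8. n4.live = 3  [B.key + d.acc - 1]
9. n6.lim = "qm"  ["qm"]
10. n6.key = 24  [d.acc + 27]
11. n7.off = false  [terminal]
12. n8.off = false  [terminal]
13. n6.live = 20  [B.key - 4]
14. n2.hot = -9  [B₀.live - 12]
15. n2.depth = false  [false]
16. n2.env = 25  [B₁.live + 5]
17. n9.acc = 24  [g.ok * -2 + 48]
18. n9.lim = 23  [S₀.lim * 2 - 21]
19. n9.idx = false  [S₁.env > 25]
20. n10.acc = 6  [terminal]
21. n11.live = 12  [12]
22. n11.acc = 8  [d.acc + A.acc - 22]
23. n12.off = true  [terminal]
24. n13.off = true  [terminal]
25. n14.off = true  [terminal]
26. n11.pre = true  [c₁.off == true]
27. n9.hot = "mn"  ["mn"]
28. n0.hot = 0  [(if S₁.depth then S₁.hot else g.ok) - 12]
29. n0.depth = false  [S₁.depth == true]
30. n0.env = 28  [S₁.env + 3]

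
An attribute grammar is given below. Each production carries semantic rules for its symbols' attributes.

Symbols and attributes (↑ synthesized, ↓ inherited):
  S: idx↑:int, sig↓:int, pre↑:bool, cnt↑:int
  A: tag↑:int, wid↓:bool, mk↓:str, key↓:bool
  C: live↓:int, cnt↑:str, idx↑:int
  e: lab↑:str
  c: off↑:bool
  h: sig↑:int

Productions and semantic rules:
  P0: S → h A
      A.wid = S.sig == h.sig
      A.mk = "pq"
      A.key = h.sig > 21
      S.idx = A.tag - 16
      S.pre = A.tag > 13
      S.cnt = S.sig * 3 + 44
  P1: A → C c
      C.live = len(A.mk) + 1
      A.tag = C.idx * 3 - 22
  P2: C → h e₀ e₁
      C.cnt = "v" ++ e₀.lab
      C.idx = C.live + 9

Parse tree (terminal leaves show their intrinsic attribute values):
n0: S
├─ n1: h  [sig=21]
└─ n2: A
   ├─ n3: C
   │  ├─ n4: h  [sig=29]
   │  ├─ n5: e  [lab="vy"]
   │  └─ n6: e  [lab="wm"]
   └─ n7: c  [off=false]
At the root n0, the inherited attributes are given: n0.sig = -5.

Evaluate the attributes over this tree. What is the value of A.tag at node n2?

1. n0.sig = -5  [given at root]
2. n1.sig = 21  [terminal]
3. n2.wid = false  [S.sig == h.sig]
4. n2.mk = "pq"  ["pq"]
5. n2.key = false  [h.sig > 21]
6. n3.live = 3  [len(A.mk) + 1]
7. n4.sig = 29  [terminal]
8. n5.lab = "vy"  [terminal]
9. n6.lab = "wm"  [terminal]
10. n3.cnt = "vvy"  ["v" ++ e₀.lab]
11. n3.idx = 12  [C.live + 9]
12. n7.off = false  [terminal]
13. n2.tag = 14  [C.idx * 3 - 22]
14. n0.idx = -2  [A.tag - 16]
15. n0.pre = true  [A.tag > 13]
16. n0.cnt = 29  [S.sig * 3 + 44]

14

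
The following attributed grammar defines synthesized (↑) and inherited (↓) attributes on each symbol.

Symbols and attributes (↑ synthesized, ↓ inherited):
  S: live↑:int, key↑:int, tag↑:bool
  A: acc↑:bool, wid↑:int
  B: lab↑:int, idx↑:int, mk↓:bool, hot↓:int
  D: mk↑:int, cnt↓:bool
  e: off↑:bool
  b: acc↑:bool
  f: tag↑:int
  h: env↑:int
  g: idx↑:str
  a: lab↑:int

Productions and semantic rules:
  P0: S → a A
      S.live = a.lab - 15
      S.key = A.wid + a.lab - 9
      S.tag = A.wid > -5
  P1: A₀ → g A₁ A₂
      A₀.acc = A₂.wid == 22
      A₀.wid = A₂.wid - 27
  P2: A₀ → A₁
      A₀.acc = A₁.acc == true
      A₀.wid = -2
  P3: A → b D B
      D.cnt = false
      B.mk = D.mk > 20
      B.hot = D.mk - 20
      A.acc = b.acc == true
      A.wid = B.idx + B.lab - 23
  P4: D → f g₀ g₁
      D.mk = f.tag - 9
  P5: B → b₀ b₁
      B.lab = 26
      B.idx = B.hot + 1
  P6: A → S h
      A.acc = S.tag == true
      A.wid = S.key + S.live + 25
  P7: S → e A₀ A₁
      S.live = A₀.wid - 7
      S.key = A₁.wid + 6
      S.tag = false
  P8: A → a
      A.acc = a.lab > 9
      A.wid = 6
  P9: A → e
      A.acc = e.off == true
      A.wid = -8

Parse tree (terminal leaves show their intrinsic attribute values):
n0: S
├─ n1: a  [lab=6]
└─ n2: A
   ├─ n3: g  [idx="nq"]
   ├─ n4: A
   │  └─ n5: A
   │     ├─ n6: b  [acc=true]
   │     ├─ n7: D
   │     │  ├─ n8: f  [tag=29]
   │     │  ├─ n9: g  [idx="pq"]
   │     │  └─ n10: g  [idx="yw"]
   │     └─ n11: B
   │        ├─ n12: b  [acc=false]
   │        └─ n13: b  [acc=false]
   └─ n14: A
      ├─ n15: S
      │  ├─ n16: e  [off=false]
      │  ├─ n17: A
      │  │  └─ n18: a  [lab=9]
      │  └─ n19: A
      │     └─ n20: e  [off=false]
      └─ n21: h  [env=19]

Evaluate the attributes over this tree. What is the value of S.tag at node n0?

1. n1.lab = 6  [terminal]
2. n3.idx = "nq"  [terminal]
3. n6.acc = true  [terminal]
4. n7.cnt = false  [false]
5. n8.tag = 29  [terminal]
6. n9.idx = "pq"  [terminal]
7. n10.idx = "yw"  [terminal]
8. n7.mk = 20  [f.tag - 9]
9. n11.mk = false  [D.mk > 20]
10. n11.hot = 0  [D.mk - 20]
11. n12.acc = false  [terminal]
12. n13.acc = false  [terminal]
13. n11.lab = 26  [26]
14. n11.idx = 1  [B.hot + 1]
15. n5.acc = true  [b.acc == true]
16. n5.wid = 4  [B.idx + B.lab - 23]
17. n4.acc = true  [A₁.acc == true]
18. n4.wid = -2  [-2]
19. n16.off = false  [terminal]
20. n18.lab = 9  [terminal]
21. n17.acc = false  [a.lab > 9]
22. n17.wid = 6  [6]
23. n20.off = false  [terminal]
24. n19.acc = false  [e.off == true]
25. n19.wid = -8  [-8]
26. n15.live = -1  [A₀.wid - 7]
27. n15.key = -2  [A₁.wid + 6]
28. n15.tag = false  [false]
29. n21.env = 19  [terminal]
30. n14.acc = false  [S.tag == true]
31. n14.wid = 22  [S.key + S.live + 25]
32. n2.acc = true  [A₂.wid == 22]
33. n2.wid = -5  [A₂.wid - 27]
34. n0.live = -9  [a.lab - 15]
35. n0.key = -8  [A.wid + a.lab - 9]
36. n0.tag = false  [A.wid > -5]

false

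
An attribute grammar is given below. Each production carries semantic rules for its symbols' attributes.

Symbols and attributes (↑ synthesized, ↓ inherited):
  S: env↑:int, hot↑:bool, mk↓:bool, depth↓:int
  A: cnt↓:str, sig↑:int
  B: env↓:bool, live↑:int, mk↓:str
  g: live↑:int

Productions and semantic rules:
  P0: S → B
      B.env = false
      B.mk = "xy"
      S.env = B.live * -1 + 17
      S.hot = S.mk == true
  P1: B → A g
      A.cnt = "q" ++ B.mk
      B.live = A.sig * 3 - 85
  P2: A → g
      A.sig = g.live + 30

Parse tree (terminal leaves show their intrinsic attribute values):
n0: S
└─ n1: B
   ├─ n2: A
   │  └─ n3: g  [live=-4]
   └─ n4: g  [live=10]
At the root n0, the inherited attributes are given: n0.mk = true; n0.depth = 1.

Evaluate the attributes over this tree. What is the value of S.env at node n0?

1. n0.mk = true  [given at root]
2. n0.depth = 1  [given at root]
3. n1.env = false  [false]
4. n1.mk = "xy"  ["xy"]
5. n2.cnt = "qxy"  ["q" ++ B.mk]
6. n3.live = -4  [terminal]
7. n2.sig = 26  [g.live + 30]
8. n4.live = 10  [terminal]
9. n1.live = -7  [A.sig * 3 - 85]
10. n0.env = 24  [B.live * -1 + 17]
11. n0.hot = true  [S.mk == true]

24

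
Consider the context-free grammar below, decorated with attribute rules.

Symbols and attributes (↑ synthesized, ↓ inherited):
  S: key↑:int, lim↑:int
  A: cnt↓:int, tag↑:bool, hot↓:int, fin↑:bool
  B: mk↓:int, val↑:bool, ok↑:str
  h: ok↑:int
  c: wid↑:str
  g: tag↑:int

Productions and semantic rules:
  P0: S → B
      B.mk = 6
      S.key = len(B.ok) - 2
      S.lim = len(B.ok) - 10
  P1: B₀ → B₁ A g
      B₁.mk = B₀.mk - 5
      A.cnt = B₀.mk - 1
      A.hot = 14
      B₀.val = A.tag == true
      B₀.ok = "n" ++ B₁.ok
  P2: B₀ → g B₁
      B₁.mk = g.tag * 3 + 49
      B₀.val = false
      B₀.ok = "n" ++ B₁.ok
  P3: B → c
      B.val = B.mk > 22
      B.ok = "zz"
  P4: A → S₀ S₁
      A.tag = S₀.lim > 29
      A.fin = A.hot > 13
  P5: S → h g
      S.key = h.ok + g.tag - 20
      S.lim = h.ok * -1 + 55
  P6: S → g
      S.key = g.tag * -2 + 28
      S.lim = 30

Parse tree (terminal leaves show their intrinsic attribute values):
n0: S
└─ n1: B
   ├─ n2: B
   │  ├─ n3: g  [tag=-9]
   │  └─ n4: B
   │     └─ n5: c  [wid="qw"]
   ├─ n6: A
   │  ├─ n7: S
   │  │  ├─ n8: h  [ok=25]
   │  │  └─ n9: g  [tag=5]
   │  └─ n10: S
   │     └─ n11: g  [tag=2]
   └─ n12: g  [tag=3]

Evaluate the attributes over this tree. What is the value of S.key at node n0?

2

1. n1.mk = 6  [6]
2. n2.mk = 1  [B₀.mk - 5]
3. n3.tag = -9  [terminal]
4. n4.mk = 22  [g.tag * 3 + 49]
5. n5.wid = "qw"  [terminal]
6. n4.val = false  [B.mk > 22]
7. n4.ok = "zz"  ["zz"]
8. n2.val = false  [false]
9. n2.ok = "nzz"  ["n" ++ B₁.ok]
10. n6.cnt = 5  [B₀.mk - 1]
11. n6.hot = 14  [14]
12. n8.ok = 25  [terminal]
13. n9.tag = 5  [terminal]
14. n7.key = 10  [h.ok + g.tag - 20]
15. n7.lim = 30  [h.ok * -1 + 55]
16. n11.tag = 2  [terminal]
17. n10.key = 24  [g.tag * -2 + 28]
18. n10.lim = 30  [30]
19. n6.tag = true  [S₀.lim > 29]
20. n6.fin = true  [A.hot > 13]
21. n12.tag = 3  [terminal]
22. n1.val = true  [A.tag == true]
23. n1.ok = "nnzz"  ["n" ++ B₁.ok]
24. n0.key = 2  [len(B.ok) - 2]
25. n0.lim = -6  [len(B.ok) - 10]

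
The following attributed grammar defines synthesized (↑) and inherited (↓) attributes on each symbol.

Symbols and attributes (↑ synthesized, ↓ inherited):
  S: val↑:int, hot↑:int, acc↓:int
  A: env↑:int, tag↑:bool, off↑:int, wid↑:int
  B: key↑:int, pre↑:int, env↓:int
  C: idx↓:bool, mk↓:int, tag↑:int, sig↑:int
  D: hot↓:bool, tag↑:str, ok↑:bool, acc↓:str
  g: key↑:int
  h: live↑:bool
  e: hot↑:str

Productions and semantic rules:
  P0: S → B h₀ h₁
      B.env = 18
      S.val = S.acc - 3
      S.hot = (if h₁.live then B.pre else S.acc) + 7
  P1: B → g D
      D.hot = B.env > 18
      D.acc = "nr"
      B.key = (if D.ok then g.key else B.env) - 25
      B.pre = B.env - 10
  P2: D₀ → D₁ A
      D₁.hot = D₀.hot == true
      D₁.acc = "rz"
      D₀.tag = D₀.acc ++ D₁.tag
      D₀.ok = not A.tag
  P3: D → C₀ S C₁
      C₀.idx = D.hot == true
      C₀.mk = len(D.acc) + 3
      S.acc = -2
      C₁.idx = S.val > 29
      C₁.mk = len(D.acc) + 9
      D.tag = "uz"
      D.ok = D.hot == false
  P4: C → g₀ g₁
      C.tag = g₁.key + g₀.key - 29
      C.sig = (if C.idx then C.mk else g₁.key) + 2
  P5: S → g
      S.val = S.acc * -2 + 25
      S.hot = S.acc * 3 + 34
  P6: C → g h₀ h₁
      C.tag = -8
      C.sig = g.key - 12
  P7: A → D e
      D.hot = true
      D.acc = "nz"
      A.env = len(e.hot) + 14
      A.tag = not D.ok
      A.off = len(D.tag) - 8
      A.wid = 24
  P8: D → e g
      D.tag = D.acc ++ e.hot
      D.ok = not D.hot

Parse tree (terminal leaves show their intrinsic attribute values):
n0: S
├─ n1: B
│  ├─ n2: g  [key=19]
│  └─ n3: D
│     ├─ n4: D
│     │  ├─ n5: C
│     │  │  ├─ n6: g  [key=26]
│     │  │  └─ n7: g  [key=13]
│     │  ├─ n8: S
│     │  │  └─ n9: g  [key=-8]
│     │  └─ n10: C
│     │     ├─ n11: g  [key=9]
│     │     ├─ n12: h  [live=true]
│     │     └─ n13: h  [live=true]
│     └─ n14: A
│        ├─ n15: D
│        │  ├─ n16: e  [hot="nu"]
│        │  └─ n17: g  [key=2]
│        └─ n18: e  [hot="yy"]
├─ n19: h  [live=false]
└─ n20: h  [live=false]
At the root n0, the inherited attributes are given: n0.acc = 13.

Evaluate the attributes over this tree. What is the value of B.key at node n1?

-7

1. n0.acc = 13  [given at root]
2. n1.env = 18  [18]
3. n2.key = 19  [terminal]
4. n3.hot = false  [B.env > 18]
5. n3.acc = "nr"  ["nr"]
6. n4.hot = false  [D₀.hot == true]
7. n4.acc = "rz"  ["rz"]
8. n5.idx = false  [D.hot == true]
9. n5.mk = 5  [len(D.acc) + 3]
10. n6.key = 26  [terminal]
11. n7.key = 13  [terminal]
12. n5.tag = 10  [g₁.key + g₀.key - 29]
13. n5.sig = 15  [(if C.idx then C.mk else g₁.key) + 2]
14. n8.acc = -2  [-2]
15. n9.key = -8  [terminal]
16. n8.val = 29  [S.acc * -2 + 25]
17. n8.hot = 28  [S.acc * 3 + 34]
18. n10.idx = false  [S.val > 29]
19. n10.mk = 11  [len(D.acc) + 9]
20. n11.key = 9  [terminal]
21. n12.live = true  [terminal]
22. n13.live = true  [terminal]
23. n10.tag = -8  [-8]
24. n10.sig = -3  [g.key - 12]
25. n4.tag = "uz"  ["uz"]
26. n4.ok = true  [D.hot == false]
27. n15.hot = true  [true]
28. n15.acc = "nz"  ["nz"]
29. n16.hot = "nu"  [terminal]
30. n17.key = 2  [terminal]
31. n15.tag = "nznu"  [D.acc ++ e.hot]
32. n15.ok = false  [not D.hot]
33. n18.hot = "yy"  [terminal]
34. n14.env = 16  [len(e.hot) + 14]
35. n14.tag = true  [not D.ok]
36. n14.off = -4  [len(D.tag) - 8]
37. n14.wid = 24  [24]
38. n3.tag = "nruz"  [D₀.acc ++ D₁.tag]
39. n3.ok = false  [not A.tag]
40. n1.key = -7  [(if D.ok then g.key else B.env) - 25]
41. n1.pre = 8  [B.env - 10]
42. n19.live = false  [terminal]
43. n20.live = false  [terminal]
44. n0.val = 10  [S.acc - 3]
45. n0.hot = 20  [(if h₁.live then B.pre else S.acc) + 7]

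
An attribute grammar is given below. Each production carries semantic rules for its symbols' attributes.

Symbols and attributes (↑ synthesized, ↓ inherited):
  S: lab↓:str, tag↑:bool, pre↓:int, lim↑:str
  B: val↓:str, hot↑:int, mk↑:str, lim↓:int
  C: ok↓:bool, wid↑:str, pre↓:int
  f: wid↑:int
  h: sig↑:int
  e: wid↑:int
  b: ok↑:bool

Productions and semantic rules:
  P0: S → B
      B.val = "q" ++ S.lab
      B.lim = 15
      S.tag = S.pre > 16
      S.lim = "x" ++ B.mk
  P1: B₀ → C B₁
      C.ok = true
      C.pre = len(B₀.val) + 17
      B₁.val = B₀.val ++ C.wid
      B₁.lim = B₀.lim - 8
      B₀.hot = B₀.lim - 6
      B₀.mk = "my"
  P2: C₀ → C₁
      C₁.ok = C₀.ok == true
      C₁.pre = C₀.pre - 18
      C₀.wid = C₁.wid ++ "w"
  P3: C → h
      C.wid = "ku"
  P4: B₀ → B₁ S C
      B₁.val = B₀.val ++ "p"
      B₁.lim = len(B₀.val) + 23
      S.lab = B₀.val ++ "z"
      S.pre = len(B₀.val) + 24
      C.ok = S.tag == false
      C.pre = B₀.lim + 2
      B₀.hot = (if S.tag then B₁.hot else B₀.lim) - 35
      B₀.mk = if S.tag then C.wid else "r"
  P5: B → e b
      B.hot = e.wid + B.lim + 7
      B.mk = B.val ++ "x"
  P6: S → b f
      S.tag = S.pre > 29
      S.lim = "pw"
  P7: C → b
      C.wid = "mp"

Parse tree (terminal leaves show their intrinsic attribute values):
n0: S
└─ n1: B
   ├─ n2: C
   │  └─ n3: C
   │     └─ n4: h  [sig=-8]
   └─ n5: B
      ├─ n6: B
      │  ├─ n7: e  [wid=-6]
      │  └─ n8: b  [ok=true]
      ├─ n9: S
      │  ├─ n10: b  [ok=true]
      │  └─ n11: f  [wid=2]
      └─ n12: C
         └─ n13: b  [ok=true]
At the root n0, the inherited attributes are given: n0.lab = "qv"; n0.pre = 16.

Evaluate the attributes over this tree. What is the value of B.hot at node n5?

1. n0.lab = "qv"  [given at root]
2. n0.pre = 16  [given at root]
3. n1.val = "qqv"  ["q" ++ S.lab]
4. n1.lim = 15  [15]
5. n2.ok = true  [true]
6. n2.pre = 20  [len(B₀.val) + 17]
7. n3.ok = true  [C₀.ok == true]
8. n3.pre = 2  [C₀.pre - 18]
9. n4.sig = -8  [terminal]
10. n3.wid = "ku"  ["ku"]
11. n2.wid = "kuw"  [C₁.wid ++ "w"]
12. n5.val = "qqvkuw"  [B₀.val ++ C.wid]
13. n5.lim = 7  [B₀.lim - 8]
14. n6.val = "qqvkuwp"  [B₀.val ++ "p"]
15. n6.lim = 29  [len(B₀.val) + 23]
16. n7.wid = -6  [terminal]
17. n8.ok = true  [terminal]
18. n6.hot = 30  [e.wid + B.lim + 7]
19. n6.mk = "qqvkuwpx"  [B.val ++ "x"]
20. n9.lab = "qqvkuwz"  [B₀.val ++ "z"]
21. n9.pre = 30  [len(B₀.val) + 24]
22. n10.ok = true  [terminal]
23. n11.wid = 2  [terminal]
24. n9.tag = true  [S.pre > 29]
25. n9.lim = "pw"  ["pw"]
26. n12.ok = false  [S.tag == false]
27. n12.pre = 9  [B₀.lim + 2]
28. n13.ok = true  [terminal]
29. n12.wid = "mp"  ["mp"]
30. n5.hot = -5  [(if S.tag then B₁.hot else B₀.lim) - 35]
31. n5.mk = "mp"  [if S.tag then C.wid else "r"]
32. n1.hot = 9  [B₀.lim - 6]
33. n1.mk = "my"  ["my"]
34. n0.tag = false  [S.pre > 16]
35. n0.lim = "xmy"  ["x" ++ B.mk]

-5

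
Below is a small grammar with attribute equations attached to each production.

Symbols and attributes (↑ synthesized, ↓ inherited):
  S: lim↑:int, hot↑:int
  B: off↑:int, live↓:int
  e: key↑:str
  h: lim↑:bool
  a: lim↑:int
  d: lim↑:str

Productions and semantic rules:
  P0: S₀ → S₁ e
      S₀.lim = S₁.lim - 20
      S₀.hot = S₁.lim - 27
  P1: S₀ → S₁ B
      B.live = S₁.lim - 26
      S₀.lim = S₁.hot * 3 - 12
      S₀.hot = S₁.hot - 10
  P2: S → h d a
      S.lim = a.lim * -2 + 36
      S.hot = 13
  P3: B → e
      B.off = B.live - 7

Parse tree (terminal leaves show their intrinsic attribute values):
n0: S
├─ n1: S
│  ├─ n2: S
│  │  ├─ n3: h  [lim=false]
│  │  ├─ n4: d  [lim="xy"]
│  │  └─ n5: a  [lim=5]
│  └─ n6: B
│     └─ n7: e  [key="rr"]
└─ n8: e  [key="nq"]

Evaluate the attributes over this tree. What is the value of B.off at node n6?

1. n3.lim = false  [terminal]
2. n4.lim = "xy"  [terminal]
3. n5.lim = 5  [terminal]
4. n2.lim = 26  [a.lim * -2 + 36]
5. n2.hot = 13  [13]
6. n6.live = 0  [S₁.lim - 26]
7. n7.key = "rr"  [terminal]
8. n6.off = -7  [B.live - 7]
9. n1.lim = 27  [S₁.hot * 3 - 12]
10. n1.hot = 3  [S₁.hot - 10]
11. n8.key = "nq"  [terminal]
12. n0.lim = 7  [S₁.lim - 20]
13. n0.hot = 0  [S₁.lim - 27]

-7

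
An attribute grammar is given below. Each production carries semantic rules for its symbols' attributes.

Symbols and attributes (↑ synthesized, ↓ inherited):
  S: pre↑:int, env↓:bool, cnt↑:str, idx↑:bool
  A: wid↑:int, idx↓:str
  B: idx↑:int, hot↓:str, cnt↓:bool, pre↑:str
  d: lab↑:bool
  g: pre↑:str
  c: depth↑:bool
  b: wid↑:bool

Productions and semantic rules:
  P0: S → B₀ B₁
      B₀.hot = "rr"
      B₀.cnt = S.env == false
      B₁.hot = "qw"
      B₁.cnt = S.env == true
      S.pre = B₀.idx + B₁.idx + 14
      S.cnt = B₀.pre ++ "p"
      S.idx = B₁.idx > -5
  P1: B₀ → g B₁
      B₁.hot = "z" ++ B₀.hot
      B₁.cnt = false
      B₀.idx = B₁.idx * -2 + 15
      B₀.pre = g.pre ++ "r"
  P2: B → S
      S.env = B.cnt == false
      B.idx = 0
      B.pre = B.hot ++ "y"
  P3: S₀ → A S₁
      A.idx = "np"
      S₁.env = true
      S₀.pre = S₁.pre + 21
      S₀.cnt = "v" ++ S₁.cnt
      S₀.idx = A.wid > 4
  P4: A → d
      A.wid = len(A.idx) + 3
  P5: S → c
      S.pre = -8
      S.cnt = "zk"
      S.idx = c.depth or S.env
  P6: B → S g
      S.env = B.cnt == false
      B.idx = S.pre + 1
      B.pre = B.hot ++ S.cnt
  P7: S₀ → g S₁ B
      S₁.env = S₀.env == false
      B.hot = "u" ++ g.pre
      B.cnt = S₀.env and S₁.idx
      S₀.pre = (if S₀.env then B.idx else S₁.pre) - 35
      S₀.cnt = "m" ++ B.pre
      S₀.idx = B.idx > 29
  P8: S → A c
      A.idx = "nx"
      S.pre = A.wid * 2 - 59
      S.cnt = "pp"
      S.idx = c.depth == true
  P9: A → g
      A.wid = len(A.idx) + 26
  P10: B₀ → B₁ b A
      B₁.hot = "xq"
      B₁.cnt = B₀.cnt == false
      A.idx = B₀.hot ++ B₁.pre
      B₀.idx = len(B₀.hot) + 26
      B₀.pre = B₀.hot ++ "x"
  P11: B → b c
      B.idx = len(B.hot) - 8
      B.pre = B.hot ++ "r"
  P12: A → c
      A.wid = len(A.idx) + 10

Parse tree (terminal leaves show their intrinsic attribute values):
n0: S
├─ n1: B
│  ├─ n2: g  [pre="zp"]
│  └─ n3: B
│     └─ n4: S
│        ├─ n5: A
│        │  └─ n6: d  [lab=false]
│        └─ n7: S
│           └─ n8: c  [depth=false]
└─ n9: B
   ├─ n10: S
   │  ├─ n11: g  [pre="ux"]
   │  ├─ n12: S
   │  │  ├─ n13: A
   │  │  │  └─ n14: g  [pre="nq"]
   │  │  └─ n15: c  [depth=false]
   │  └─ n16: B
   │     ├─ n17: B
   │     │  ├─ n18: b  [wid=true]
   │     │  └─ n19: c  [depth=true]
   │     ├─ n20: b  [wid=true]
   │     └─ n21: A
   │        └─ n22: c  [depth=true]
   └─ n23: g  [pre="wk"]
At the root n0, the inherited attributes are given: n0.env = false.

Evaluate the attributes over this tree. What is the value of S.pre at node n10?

-6

1. n0.env = false  [given at root]
2. n1.hot = "rr"  ["rr"]
3. n1.cnt = true  [S.env == false]
4. n2.pre = "zp"  [terminal]
5. n3.hot = "zrr"  ["z" ++ B₀.hot]
6. n3.cnt = false  [false]
7. n4.env = true  [B.cnt == false]
8. n5.idx = "np"  ["np"]
9. n6.lab = false  [terminal]
10. n5.wid = 5  [len(A.idx) + 3]
11. n7.env = true  [true]
12. n8.depth = false  [terminal]
13. n7.pre = -8  [-8]
14. n7.cnt = "zk"  ["zk"]
15. n7.idx = true  [c.depth or S.env]
16. n4.pre = 13  [S₁.pre + 21]
17. n4.cnt = "vzk"  ["v" ++ S₁.cnt]
18. n4.idx = true  [A.wid > 4]
19. n3.idx = 0  [0]
20. n3.pre = "zrry"  [B.hot ++ "y"]
21. n1.idx = 15  [B₁.idx * -2 + 15]
22. n1.pre = "zpr"  [g.pre ++ "r"]
23. n9.hot = "qw"  ["qw"]
24. n9.cnt = false  [S.env == true]
25. n10.env = true  [B.cnt == false]
26. n11.pre = "ux"  [terminal]
27. n12.env = false  [S₀.env == false]
28. n13.idx = "nx"  ["nx"]
29. n14.pre = "nq"  [terminal]
30. n13.wid = 28  [len(A.idx) + 26]
31. n15.depth = false  [terminal]
32. n12.pre = -3  [A.wid * 2 - 59]
33. n12.cnt = "pp"  ["pp"]
34. n12.idx = false  [c.depth == true]
35. n16.hot = "uux"  ["u" ++ g.pre]
36. n16.cnt = false  [S₀.env and S₁.idx]
37. n17.hot = "xq"  ["xq"]
38. n17.cnt = true  [B₀.cnt == false]
39. n18.wid = true  [terminal]
40. n19.depth = true  [terminal]
41. n17.idx = -6  [len(B.hot) - 8]
42. n17.pre = "xqr"  [B.hot ++ "r"]
43. n20.wid = true  [terminal]
44. n21.idx = "uuxxqr"  [B₀.hot ++ B₁.pre]
45. n22.depth = true  [terminal]
46. n21.wid = 16  [len(A.idx) + 10]
47. n16.idx = 29  [len(B₀.hot) + 26]
48. n16.pre = "uuxx"  [B₀.hot ++ "x"]
49. n10.pre = -6  [(if S₀.env then B.idx else S₁.pre) - 35]
50. n10.cnt = "muuxx"  ["m" ++ B.pre]
51. n10.idx = false  [B.idx > 29]
52. n23.pre = "wk"  [terminal]
53. n9.idx = -5  [S.pre + 1]
54. n9.pre = "qwmuuxx"  [B.hot ++ S.cnt]
55. n0.pre = 24  [B₀.idx + B₁.idx + 14]
56. n0.cnt = "zprp"  [B₀.pre ++ "p"]
57. n0.idx = false  [B₁.idx > -5]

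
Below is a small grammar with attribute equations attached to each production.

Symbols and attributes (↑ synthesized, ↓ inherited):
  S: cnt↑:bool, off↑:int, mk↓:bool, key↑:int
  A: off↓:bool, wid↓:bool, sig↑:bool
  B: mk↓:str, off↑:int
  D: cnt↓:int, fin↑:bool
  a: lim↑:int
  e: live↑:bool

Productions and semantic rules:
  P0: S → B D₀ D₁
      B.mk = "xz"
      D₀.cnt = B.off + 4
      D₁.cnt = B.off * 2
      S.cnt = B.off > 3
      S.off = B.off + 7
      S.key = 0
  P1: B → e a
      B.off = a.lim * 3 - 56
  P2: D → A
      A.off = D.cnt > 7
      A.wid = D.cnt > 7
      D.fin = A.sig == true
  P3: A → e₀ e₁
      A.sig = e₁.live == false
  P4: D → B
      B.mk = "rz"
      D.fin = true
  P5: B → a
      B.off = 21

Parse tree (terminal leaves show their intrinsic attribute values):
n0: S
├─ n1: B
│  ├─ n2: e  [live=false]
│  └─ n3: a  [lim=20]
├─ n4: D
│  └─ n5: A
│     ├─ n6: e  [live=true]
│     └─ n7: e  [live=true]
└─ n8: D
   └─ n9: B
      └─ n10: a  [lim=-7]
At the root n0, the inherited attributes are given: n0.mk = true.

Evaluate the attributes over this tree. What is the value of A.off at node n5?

true

1. n0.mk = true  [given at root]
2. n1.mk = "xz"  ["xz"]
3. n2.live = false  [terminal]
4. n3.lim = 20  [terminal]
5. n1.off = 4  [a.lim * 3 - 56]
6. n4.cnt = 8  [B.off + 4]
7. n5.off = true  [D.cnt > 7]
8. n5.wid = true  [D.cnt > 7]
9. n6.live = true  [terminal]
10. n7.live = true  [terminal]
11. n5.sig = false  [e₁.live == false]
12. n4.fin = false  [A.sig == true]
13. n8.cnt = 8  [B.off * 2]
14. n9.mk = "rz"  ["rz"]
15. n10.lim = -7  [terminal]
16. n9.off = 21  [21]
17. n8.fin = true  [true]
18. n0.cnt = true  [B.off > 3]
19. n0.off = 11  [B.off + 7]
20. n0.key = 0  [0]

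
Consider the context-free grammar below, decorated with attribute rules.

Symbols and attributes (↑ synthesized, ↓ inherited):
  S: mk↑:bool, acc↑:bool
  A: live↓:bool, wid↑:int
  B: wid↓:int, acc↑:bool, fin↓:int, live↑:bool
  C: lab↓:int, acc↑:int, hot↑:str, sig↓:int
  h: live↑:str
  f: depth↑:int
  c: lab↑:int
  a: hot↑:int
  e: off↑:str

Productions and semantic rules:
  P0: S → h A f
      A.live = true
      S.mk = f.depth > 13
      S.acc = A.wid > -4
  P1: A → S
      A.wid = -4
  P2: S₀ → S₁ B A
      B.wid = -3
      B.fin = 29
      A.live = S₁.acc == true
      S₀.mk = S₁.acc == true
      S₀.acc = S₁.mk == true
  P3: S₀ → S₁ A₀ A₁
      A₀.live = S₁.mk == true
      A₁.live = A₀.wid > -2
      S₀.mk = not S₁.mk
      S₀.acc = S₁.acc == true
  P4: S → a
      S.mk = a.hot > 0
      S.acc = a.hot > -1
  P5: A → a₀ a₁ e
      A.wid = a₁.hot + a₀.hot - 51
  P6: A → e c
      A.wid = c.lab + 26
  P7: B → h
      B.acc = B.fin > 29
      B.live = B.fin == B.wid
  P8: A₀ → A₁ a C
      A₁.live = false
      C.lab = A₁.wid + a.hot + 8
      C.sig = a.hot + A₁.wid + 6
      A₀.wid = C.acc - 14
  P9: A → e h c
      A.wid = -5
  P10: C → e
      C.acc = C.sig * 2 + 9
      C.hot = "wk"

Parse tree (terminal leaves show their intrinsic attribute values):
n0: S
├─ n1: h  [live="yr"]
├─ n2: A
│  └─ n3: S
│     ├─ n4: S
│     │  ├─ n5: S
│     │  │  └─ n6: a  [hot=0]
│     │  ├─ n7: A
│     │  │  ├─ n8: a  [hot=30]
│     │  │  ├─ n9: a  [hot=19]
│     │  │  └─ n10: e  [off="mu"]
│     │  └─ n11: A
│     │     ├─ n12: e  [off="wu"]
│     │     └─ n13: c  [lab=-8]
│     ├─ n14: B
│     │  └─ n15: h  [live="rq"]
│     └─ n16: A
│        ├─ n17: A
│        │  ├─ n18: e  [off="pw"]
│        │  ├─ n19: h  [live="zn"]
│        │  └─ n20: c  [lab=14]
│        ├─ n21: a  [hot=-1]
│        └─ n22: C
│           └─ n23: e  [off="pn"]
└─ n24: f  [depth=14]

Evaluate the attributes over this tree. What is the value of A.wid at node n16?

-5

1. n1.live = "yr"  [terminal]
2. n2.live = true  [true]
3. n6.hot = 0  [terminal]
4. n5.mk = false  [a.hot > 0]
5. n5.acc = true  [a.hot > -1]
6. n7.live = false  [S₁.mk == true]
7. n8.hot = 30  [terminal]
8. n9.hot = 19  [terminal]
9. n10.off = "mu"  [terminal]
10. n7.wid = -2  [a₁.hot + a₀.hot - 51]
11. n11.live = false  [A₀.wid > -2]
12. n12.off = "wu"  [terminal]
13. n13.lab = -8  [terminal]
14. n11.wid = 18  [c.lab + 26]
15. n4.mk = true  [not S₁.mk]
16. n4.acc = true  [S₁.acc == true]
17. n14.wid = -3  [-3]
18. n14.fin = 29  [29]
19. n15.live = "rq"  [terminal]
20. n14.acc = false  [B.fin > 29]
21. n14.live = false  [B.fin == B.wid]
22. n16.live = true  [S₁.acc == true]
23. n17.live = false  [false]
24. n18.off = "pw"  [terminal]
25. n19.live = "zn"  [terminal]
26. n20.lab = 14  [terminal]
27. n17.wid = -5  [-5]
28. n21.hot = -1  [terminal]
29. n22.lab = 2  [A₁.wid + a.hot + 8]
30. n22.sig = 0  [a.hot + A₁.wid + 6]
31. n23.off = "pn"  [terminal]
32. n22.acc = 9  [C.sig * 2 + 9]
33. n22.hot = "wk"  ["wk"]
34. n16.wid = -5  [C.acc - 14]
35. n3.mk = true  [S₁.acc == true]
36. n3.acc = true  [S₁.mk == true]
37. n2.wid = -4  [-4]
38. n24.depth = 14  [terminal]
39. n0.mk = true  [f.depth > 13]
40. n0.acc = false  [A.wid > -4]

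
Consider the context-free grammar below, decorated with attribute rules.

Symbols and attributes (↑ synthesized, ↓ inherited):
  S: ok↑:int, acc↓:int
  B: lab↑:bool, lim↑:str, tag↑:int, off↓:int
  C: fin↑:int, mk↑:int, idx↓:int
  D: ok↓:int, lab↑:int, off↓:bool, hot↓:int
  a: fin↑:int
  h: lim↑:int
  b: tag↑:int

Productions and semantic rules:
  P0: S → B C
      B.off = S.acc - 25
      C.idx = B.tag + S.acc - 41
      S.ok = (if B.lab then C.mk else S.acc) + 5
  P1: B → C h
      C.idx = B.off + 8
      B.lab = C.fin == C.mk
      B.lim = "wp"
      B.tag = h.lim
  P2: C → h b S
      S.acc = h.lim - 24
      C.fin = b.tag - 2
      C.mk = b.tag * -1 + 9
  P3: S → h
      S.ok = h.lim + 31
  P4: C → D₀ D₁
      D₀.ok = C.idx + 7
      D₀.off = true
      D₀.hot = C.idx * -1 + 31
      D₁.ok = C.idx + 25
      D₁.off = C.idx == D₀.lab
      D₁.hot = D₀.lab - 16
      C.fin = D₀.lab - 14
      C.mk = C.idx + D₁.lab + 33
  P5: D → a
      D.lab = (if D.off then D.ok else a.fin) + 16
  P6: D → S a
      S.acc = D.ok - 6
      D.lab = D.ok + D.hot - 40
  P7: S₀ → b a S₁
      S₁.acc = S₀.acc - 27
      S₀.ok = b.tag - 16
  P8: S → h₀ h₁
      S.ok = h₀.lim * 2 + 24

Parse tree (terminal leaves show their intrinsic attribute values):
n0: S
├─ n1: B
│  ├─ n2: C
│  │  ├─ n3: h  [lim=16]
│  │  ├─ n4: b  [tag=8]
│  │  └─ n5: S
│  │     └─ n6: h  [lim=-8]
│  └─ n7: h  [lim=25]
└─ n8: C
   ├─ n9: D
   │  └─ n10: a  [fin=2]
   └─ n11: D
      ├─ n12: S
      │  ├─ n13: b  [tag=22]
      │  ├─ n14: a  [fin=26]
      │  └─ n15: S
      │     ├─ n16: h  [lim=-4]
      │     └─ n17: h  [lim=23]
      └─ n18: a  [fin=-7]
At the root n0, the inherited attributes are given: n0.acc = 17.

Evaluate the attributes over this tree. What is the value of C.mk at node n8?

1. n0.acc = 17  [given at root]
2. n1.off = -8  [S.acc - 25]
3. n2.idx = 0  [B.off + 8]
4. n3.lim = 16  [terminal]
5. n4.tag = 8  [terminal]
6. n5.acc = -8  [h.lim - 24]
7. n6.lim = -8  [terminal]
8. n5.ok = 23  [h.lim + 31]
9. n2.fin = 6  [b.tag - 2]
10. n2.mk = 1  [b.tag * -1 + 9]
11. n7.lim = 25  [terminal]
12. n1.lab = false  [C.fin == C.mk]
13. n1.lim = "wp"  ["wp"]
14. n1.tag = 25  [h.lim]
15. n8.idx = 1  [B.tag + S.acc - 41]
16. n9.ok = 8  [C.idx + 7]
17. n9.off = true  [true]
18. n9.hot = 30  [C.idx * -1 + 31]
19. n10.fin = 2  [terminal]
20. n9.lab = 24  [(if D.off then D.ok else a.fin) + 16]
21. n11.ok = 26  [C.idx + 25]
22. n11.off = false  [C.idx == D₀.lab]
23. n11.hot = 8  [D₀.lab - 16]
24. n12.acc = 20  [D.ok - 6]
25. n13.tag = 22  [terminal]
26. n14.fin = 26  [terminal]
27. n15.acc = -7  [S₀.acc - 27]
28. n16.lim = -4  [terminal]
29. n17.lim = 23  [terminal]
30. n15.ok = 16  [h₀.lim * 2 + 24]
31. n12.ok = 6  [b.tag - 16]
32. n18.fin = -7  [terminal]
33. n11.lab = -6  [D.ok + D.hot - 40]
34. n8.fin = 10  [D₀.lab - 14]
35. n8.mk = 28  [C.idx + D₁.lab + 33]
36. n0.ok = 22  [(if B.lab then C.mk else S.acc) + 5]

28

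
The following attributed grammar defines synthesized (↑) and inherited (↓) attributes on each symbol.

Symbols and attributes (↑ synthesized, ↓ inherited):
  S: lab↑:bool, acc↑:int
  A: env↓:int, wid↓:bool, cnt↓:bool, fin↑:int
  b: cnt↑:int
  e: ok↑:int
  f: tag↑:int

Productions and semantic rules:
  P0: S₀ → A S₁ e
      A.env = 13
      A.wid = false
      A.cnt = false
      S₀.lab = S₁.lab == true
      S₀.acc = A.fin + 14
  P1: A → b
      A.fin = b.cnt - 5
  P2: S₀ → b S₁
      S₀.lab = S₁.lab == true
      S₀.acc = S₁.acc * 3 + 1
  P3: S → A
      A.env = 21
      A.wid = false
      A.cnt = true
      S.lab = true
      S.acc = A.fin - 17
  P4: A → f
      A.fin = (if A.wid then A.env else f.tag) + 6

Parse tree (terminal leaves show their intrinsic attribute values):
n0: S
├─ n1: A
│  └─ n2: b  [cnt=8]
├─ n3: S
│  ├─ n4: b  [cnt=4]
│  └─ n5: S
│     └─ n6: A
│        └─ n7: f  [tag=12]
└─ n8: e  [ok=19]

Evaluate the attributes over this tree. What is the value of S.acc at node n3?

1. n1.env = 13  [13]
2. n1.wid = false  [false]
3. n1.cnt = false  [false]
4. n2.cnt = 8  [terminal]
5. n1.fin = 3  [b.cnt - 5]
6. n4.cnt = 4  [terminal]
7. n6.env = 21  [21]
8. n6.wid = false  [false]
9. n6.cnt = true  [true]
10. n7.tag = 12  [terminal]
11. n6.fin = 18  [(if A.wid then A.env else f.tag) + 6]
12. n5.lab = true  [true]
13. n5.acc = 1  [A.fin - 17]
14. n3.lab = true  [S₁.lab == true]
15. n3.acc = 4  [S₁.acc * 3 + 1]
16. n8.ok = 19  [terminal]
17. n0.lab = true  [S₁.lab == true]
18. n0.acc = 17  [A.fin + 14]

4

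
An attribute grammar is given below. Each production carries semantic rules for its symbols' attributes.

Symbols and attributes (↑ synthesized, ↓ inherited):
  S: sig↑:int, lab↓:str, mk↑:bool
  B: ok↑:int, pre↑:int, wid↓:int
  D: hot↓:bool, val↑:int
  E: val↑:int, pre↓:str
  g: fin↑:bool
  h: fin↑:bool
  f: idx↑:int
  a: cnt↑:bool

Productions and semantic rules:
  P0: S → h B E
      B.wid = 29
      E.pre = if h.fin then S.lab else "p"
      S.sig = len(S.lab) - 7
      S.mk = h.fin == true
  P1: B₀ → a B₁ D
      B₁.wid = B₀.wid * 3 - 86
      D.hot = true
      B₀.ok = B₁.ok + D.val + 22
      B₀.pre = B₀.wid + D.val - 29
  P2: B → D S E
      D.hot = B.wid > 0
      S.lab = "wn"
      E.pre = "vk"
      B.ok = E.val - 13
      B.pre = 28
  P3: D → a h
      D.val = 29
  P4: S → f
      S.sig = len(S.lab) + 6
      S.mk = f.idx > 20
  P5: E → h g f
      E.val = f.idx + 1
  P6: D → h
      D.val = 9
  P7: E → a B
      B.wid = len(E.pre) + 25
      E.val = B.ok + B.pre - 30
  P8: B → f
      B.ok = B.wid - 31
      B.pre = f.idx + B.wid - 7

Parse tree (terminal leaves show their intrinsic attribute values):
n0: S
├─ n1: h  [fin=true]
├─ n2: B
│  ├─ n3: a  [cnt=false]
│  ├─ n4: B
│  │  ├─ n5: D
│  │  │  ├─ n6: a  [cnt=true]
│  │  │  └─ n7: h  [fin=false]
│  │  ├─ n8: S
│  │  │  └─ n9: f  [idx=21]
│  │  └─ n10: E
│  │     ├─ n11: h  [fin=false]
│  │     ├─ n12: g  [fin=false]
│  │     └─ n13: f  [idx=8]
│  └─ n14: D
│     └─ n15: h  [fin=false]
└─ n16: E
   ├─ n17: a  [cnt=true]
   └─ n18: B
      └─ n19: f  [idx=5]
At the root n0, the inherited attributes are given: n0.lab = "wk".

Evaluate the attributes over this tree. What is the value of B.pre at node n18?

25

1. n0.lab = "wk"  [given at root]
2. n1.fin = true  [terminal]
3. n2.wid = 29  [29]
4. n3.cnt = false  [terminal]
5. n4.wid = 1  [B₀.wid * 3 - 86]
6. n5.hot = true  [B.wid > 0]
7. n6.cnt = true  [terminal]
8. n7.fin = false  [terminal]
9. n5.val = 29  [29]
10. n8.lab = "wn"  ["wn"]
11. n9.idx = 21  [terminal]
12. n8.sig = 8  [len(S.lab) + 6]
13. n8.mk = true  [f.idx > 20]
14. n10.pre = "vk"  ["vk"]
15. n11.fin = false  [terminal]
16. n12.fin = false  [terminal]
17. n13.idx = 8  [terminal]
18. n10.val = 9  [f.idx + 1]
19. n4.ok = -4  [E.val - 13]
20. n4.pre = 28  [28]
21. n14.hot = true  [true]
22. n15.fin = false  [terminal]
23. n14.val = 9  [9]
24. n2.ok = 27  [B₁.ok + D.val + 22]
25. n2.pre = 9  [B₀.wid + D.val - 29]
26. n16.pre = "wk"  [if h.fin then S.lab else "p"]
27. n17.cnt = true  [terminal]
28. n18.wid = 27  [len(E.pre) + 25]
29. n19.idx = 5  [terminal]
30. n18.ok = -4  [B.wid - 31]
31. n18.pre = 25  [f.idx + B.wid - 7]
32. n16.val = -9  [B.ok + B.pre - 30]
33. n0.sig = -5  [len(S.lab) - 7]
34. n0.mk = true  [h.fin == true]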